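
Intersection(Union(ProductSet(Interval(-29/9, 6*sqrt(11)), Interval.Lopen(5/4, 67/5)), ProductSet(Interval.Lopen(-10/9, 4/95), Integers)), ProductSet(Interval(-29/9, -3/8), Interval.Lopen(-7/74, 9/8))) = ProductSet(Interval.Lopen(-10/9, -3/8), Range(0, 2, 1))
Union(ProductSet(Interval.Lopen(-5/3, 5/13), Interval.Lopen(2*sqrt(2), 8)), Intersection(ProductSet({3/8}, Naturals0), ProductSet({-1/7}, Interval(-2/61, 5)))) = ProductSet(Interval.Lopen(-5/3, 5/13), Interval.Lopen(2*sqrt(2), 8))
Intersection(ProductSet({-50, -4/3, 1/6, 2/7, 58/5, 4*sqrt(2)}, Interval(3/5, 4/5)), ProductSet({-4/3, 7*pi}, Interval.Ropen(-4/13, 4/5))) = ProductSet({-4/3}, Interval.Ropen(3/5, 4/5))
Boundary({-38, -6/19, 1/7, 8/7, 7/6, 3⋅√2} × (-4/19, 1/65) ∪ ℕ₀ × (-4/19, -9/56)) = (ℕ₀ × [-4/19, -9/56]) ∪ ({-38, -6/19, 1/7, 8/7, 7/6, 3⋅√2} × [-4/19, 1/65])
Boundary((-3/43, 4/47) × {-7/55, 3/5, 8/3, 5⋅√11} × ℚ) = [-3/43, 4/47] × {-7/55, 3/5, 8/3, 5⋅√11} × ℝ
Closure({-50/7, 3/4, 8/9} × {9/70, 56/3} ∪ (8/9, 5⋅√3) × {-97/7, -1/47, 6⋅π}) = ({-50/7, 3/4, 8/9} × {9/70, 56/3}) ∪ ([8/9, 5⋅√3] × {-97/7, -1/47, 6⋅π})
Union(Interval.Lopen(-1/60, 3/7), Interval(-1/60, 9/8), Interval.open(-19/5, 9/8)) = Interval.Lopen(-19/5, 9/8)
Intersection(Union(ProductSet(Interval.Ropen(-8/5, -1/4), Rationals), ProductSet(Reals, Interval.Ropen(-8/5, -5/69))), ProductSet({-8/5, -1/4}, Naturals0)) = ProductSet({-8/5}, Naturals0)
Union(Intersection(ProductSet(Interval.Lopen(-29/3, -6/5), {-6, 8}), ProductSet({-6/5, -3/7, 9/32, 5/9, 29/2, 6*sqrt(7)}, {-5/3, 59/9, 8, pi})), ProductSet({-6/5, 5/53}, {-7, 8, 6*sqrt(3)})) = ProductSet({-6/5, 5/53}, {-7, 8, 6*sqrt(3)})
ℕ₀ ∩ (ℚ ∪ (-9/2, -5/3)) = ℕ₀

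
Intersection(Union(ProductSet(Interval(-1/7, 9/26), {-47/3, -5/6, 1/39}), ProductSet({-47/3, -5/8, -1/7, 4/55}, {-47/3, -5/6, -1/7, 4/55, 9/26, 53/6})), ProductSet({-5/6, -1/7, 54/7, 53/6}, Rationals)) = ProductSet({-1/7}, {-47/3, -5/6, -1/7, 1/39, 4/55, 9/26, 53/6})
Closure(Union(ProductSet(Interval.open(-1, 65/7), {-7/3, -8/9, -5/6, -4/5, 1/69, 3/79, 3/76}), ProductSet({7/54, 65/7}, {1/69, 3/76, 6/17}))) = Union(ProductSet({7/54, 65/7}, {1/69, 3/76, 6/17}), ProductSet(Interval(-1, 65/7), {-7/3, -8/9, -5/6, -4/5, 1/69, 3/79, 3/76}))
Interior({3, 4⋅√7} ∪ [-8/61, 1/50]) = (-8/61, 1/50)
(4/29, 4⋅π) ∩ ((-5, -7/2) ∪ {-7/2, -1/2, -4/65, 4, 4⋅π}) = {4}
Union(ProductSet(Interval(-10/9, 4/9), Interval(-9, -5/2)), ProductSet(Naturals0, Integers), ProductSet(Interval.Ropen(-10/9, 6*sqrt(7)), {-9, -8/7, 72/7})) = Union(ProductSet(Interval(-10/9, 4/9), Interval(-9, -5/2)), ProductSet(Interval.Ropen(-10/9, 6*sqrt(7)), {-9, -8/7, 72/7}), ProductSet(Naturals0, Integers))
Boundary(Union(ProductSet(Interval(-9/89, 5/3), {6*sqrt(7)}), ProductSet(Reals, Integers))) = Union(ProductSet(Interval(-9/89, 5/3), {6*sqrt(7)}), ProductSet(Reals, Integers))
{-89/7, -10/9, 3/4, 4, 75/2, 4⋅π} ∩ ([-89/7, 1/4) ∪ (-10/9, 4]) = {-89/7, -10/9, 3/4, 4}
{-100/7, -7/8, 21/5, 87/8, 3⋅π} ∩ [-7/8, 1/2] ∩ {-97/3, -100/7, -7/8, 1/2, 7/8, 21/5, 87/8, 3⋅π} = {-7/8}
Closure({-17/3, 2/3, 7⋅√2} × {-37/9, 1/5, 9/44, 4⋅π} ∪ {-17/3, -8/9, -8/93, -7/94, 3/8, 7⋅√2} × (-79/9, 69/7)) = ({-17/3, 2/3, 7⋅√2} × {-37/9, 1/5, 9/44, 4⋅π}) ∪ ({-17/3, -8/9, -8/93, -7/94, 3/8, 7⋅√2} × [-79/9, 69/7])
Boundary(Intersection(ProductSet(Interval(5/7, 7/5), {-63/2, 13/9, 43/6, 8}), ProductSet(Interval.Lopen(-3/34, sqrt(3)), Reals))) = ProductSet(Interval(5/7, 7/5), {-63/2, 13/9, 43/6, 8})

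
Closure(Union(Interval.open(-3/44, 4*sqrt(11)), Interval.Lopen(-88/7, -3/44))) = Interval(-88/7, 4*sqrt(11))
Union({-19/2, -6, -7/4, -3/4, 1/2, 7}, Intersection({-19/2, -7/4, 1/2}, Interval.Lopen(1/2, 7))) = {-19/2, -6, -7/4, -3/4, 1/2, 7}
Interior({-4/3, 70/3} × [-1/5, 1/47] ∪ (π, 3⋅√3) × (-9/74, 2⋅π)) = (π, 3⋅√3) × (-9/74, 2⋅π)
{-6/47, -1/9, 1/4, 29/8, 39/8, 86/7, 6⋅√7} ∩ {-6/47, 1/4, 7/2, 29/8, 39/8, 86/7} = {-6/47, 1/4, 29/8, 39/8, 86/7}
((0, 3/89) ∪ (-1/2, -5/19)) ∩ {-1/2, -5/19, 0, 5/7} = ∅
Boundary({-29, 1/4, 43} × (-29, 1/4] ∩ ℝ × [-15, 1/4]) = {-29, 1/4, 43} × [-15, 1/4]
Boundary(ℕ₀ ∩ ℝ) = ℕ₀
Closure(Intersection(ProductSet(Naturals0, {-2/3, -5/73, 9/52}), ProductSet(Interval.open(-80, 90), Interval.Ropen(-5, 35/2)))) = ProductSet(Range(0, 90, 1), {-2/3, -5/73, 9/52})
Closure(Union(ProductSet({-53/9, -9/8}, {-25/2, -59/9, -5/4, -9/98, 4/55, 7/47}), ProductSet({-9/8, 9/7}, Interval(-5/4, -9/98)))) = Union(ProductSet({-53/9, -9/8}, {-25/2, -59/9, -5/4, -9/98, 4/55, 7/47}), ProductSet({-9/8, 9/7}, Interval(-5/4, -9/98)))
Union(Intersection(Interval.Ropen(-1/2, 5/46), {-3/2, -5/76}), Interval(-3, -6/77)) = Union({-5/76}, Interval(-3, -6/77))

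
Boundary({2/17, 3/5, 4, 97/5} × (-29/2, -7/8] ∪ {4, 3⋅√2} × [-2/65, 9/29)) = ({2/17, 3/5, 4, 97/5} × [-29/2, -7/8]) ∪ ({4, 3⋅√2} × [-2/65, 9/29])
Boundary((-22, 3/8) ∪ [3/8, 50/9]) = {-22, 50/9}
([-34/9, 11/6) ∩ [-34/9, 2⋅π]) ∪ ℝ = (-∞, ∞)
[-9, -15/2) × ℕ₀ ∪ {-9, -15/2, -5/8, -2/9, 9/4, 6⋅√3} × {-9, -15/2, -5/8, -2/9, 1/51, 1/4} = ([-9, -15/2) × ℕ₀) ∪ ({-9, -15/2, -5/8, -2/9, 9/4, 6⋅√3} × {-9, -15/2, -5/8, -2/9, 1/51, 1/4})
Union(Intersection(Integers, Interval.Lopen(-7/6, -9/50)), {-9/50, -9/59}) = Union({-9/50, -9/59}, Range(-1, 0, 1))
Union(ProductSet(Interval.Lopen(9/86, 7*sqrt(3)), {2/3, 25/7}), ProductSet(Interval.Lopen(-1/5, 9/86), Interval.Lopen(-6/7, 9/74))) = Union(ProductSet(Interval.Lopen(-1/5, 9/86), Interval.Lopen(-6/7, 9/74)), ProductSet(Interval.Lopen(9/86, 7*sqrt(3)), {2/3, 25/7}))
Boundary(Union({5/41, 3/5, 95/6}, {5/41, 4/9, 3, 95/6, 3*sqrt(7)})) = {5/41, 4/9, 3/5, 3, 95/6, 3*sqrt(7)}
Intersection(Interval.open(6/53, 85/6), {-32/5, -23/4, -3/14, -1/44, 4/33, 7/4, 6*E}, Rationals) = {4/33, 7/4}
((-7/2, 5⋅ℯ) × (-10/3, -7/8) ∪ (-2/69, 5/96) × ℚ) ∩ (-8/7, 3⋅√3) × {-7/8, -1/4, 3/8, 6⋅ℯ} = (-2/69, 5/96) × {-7/8, -1/4, 3/8}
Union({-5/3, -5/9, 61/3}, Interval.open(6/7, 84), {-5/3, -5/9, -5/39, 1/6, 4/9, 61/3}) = Union({-5/3, -5/9, -5/39, 1/6, 4/9}, Interval.open(6/7, 84))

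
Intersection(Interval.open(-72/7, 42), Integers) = Range(-10, 42, 1)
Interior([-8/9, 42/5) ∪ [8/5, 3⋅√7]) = (-8/9, 42/5)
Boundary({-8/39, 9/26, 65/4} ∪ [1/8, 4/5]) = {-8/39, 1/8, 4/5, 65/4}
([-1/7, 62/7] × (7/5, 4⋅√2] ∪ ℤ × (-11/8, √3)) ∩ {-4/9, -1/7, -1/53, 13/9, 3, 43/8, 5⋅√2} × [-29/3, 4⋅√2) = ({3} × (-11/8, √3)) ∪ ({-1/7, -1/53, 13/9, 3, 43/8, 5⋅√2} × (7/5, 4⋅√2))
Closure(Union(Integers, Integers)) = Integers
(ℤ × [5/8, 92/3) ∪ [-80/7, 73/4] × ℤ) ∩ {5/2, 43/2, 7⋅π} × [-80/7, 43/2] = {5/2} × {-11, -10, …, 21}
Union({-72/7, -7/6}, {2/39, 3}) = {-72/7, -7/6, 2/39, 3}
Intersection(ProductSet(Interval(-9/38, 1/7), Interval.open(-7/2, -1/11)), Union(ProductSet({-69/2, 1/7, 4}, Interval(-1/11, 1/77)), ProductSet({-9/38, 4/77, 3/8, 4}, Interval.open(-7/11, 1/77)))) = ProductSet({-9/38, 4/77}, Interval.open(-7/11, -1/11))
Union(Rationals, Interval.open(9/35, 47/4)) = Union(Interval(9/35, 47/4), Rationals)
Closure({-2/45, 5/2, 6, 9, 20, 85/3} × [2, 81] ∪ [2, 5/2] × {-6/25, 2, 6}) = ([2, 5/2] × {-6/25, 2, 6}) ∪ ({-2/45, 5/2, 6, 9, 20, 85/3} × [2, 81])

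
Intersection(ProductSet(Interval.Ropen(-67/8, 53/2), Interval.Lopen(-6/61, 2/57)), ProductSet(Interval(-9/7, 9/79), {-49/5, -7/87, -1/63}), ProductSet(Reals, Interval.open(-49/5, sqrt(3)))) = ProductSet(Interval(-9/7, 9/79), {-7/87, -1/63})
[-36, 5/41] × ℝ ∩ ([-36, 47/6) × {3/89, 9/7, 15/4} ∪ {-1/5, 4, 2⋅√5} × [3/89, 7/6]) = ({-1/5} × [3/89, 7/6]) ∪ ([-36, 5/41] × {3/89, 9/7, 15/4})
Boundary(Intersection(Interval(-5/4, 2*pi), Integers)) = Range(-1, 7, 1)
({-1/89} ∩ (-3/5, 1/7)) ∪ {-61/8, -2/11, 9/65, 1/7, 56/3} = {-61/8, -2/11, -1/89, 9/65, 1/7, 56/3}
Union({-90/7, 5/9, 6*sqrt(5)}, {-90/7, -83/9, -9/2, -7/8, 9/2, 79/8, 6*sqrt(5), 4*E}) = {-90/7, -83/9, -9/2, -7/8, 5/9, 9/2, 79/8, 6*sqrt(5), 4*E}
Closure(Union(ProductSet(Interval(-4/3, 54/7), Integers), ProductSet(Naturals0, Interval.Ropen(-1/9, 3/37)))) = Union(ProductSet(Interval(-4/3, 54/7), Integers), ProductSet(Naturals0, Interval(-1/9, 3/37)))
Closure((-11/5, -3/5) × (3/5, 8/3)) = ({-11/5, -3/5} × [3/5, 8/3]) ∪ ([-11/5, -3/5] × {3/5, 8/3}) ∪ ((-11/5, -3/5) × (3/5, 8/3))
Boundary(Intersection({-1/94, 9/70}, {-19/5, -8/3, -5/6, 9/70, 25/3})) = {9/70}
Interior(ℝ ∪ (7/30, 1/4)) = (-∞, ∞)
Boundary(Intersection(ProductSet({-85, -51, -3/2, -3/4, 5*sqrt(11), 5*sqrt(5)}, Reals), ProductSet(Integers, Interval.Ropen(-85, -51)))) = ProductSet({-85, -51}, Interval(-85, -51))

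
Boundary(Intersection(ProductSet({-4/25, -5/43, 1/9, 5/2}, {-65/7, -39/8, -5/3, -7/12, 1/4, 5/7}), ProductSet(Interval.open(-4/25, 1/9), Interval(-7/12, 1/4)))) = ProductSet({-5/43}, {-7/12, 1/4})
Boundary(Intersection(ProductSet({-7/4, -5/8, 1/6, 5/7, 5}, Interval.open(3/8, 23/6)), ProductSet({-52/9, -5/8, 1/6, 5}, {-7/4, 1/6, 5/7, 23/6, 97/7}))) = ProductSet({-5/8, 1/6, 5}, {5/7})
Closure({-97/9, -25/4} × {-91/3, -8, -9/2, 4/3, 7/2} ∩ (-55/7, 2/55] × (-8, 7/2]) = {-25/4} × {-9/2, 4/3, 7/2}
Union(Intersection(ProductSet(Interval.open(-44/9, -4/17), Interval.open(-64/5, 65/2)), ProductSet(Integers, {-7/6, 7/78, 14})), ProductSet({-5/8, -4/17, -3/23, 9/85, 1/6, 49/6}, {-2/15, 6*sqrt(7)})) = Union(ProductSet({-5/8, -4/17, -3/23, 9/85, 1/6, 49/6}, {-2/15, 6*sqrt(7)}), ProductSet(Range(-4, 0, 1), {-7/6, 7/78, 14}))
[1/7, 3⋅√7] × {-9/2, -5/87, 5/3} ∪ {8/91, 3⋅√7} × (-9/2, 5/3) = ({8/91, 3⋅√7} × (-9/2, 5/3)) ∪ ([1/7, 3⋅√7] × {-9/2, -5/87, 5/3})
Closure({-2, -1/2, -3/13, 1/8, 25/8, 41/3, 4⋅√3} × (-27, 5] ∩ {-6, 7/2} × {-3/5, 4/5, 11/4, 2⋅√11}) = ∅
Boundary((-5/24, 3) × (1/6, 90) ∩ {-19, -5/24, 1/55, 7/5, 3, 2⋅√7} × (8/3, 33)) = {1/55, 7/5} × [8/3, 33]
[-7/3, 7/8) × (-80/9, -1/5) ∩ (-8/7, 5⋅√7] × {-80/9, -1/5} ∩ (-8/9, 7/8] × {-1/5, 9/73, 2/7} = ∅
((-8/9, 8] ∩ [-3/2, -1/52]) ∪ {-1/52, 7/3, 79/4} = (-8/9, -1/52] ∪ {7/3, 79/4}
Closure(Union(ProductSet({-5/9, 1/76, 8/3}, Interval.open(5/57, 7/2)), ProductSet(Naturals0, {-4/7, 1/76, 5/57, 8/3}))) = Union(ProductSet({-5/9, 1/76, 8/3}, Interval(5/57, 7/2)), ProductSet(Naturals0, {-4/7, 1/76, 5/57, 8/3}))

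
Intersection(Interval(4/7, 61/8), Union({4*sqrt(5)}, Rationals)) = Intersection(Interval(4/7, 61/8), Rationals)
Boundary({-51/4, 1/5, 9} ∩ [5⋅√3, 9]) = {9}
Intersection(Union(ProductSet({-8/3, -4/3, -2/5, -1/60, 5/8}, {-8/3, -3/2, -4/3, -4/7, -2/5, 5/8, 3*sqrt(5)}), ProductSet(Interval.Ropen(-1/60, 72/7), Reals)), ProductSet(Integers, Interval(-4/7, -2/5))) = ProductSet(Range(0, 11, 1), Interval(-4/7, -2/5))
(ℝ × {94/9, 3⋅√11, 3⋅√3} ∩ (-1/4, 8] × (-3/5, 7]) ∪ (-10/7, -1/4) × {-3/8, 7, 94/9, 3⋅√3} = ((-1/4, 8] × {3⋅√3}) ∪ ((-10/7, -1/4) × {-3/8, 7, 94/9, 3⋅√3})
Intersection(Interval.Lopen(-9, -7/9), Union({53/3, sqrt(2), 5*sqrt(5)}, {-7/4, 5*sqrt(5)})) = {-7/4}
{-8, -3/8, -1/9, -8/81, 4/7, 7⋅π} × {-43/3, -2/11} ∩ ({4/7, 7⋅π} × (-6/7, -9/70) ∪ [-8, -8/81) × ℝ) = ({4/7, 7⋅π} × {-2/11}) ∪ ({-8, -3/8, -1/9} × {-43/3, -2/11})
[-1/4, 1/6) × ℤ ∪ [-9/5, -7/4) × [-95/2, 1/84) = ([-1/4, 1/6) × ℤ) ∪ ([-9/5, -7/4) × [-95/2, 1/84))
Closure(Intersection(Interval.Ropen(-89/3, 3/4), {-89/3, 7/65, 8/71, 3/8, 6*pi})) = {-89/3, 7/65, 8/71, 3/8}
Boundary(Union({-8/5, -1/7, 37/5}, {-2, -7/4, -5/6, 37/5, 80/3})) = {-2, -7/4, -8/5, -5/6, -1/7, 37/5, 80/3}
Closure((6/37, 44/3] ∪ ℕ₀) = ℕ₀ ∪ [6/37, 44/3] ∪ (ℕ₀ \ (6/37, 44/3))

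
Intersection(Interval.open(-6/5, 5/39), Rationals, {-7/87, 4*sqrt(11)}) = {-7/87}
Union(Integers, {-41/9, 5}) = Union({-41/9}, Integers)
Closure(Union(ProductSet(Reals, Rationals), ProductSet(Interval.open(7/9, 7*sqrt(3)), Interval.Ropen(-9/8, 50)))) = Union(ProductSet(Interval.open(7/9, 7*sqrt(3)), Interval.Ropen(-9/8, 50)), ProductSet(Reals, Union(Interval(-oo, -9/8), Interval(50, oo), Rationals)), ProductSet(Union(Interval(-oo, 7/9), Interval(7*sqrt(3), oo)), Reals))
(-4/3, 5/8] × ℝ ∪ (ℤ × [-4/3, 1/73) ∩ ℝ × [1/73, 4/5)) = (-4/3, 5/8] × ℝ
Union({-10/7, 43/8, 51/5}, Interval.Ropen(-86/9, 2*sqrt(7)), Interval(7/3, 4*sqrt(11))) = Interval(-86/9, 4*sqrt(11))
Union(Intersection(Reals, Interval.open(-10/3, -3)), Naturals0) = Union(Interval.open(-10/3, -3), Naturals0)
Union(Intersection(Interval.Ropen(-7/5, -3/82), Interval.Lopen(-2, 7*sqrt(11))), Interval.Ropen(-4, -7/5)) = Interval.Ropen(-4, -3/82)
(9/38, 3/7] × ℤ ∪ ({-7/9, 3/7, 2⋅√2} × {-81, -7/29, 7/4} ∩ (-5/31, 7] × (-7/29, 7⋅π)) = ((9/38, 3/7] × ℤ) ∪ ({3/7, 2⋅√2} × {7/4})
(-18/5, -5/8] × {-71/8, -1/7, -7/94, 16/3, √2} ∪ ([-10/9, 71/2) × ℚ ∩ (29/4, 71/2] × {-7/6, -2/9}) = ((29/4, 71/2) × {-7/6, -2/9}) ∪ ((-18/5, -5/8] × {-71/8, -1/7, -7/94, 16/3, √2})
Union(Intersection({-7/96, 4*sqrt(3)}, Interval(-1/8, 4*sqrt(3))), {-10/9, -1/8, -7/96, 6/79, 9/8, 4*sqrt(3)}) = {-10/9, -1/8, -7/96, 6/79, 9/8, 4*sqrt(3)}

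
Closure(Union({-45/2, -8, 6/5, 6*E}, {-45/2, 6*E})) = {-45/2, -8, 6/5, 6*E}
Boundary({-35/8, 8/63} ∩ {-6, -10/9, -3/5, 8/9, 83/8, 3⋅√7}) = ∅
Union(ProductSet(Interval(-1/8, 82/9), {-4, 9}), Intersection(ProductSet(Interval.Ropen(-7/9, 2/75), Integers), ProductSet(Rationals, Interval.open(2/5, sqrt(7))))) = Union(ProductSet(Intersection(Interval.Ropen(-7/9, 2/75), Rationals), Range(1, 3, 1)), ProductSet(Interval(-1/8, 82/9), {-4, 9}))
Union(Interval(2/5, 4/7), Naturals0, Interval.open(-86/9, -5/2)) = Union(Interval.open(-86/9, -5/2), Interval(2/5, 4/7), Naturals0)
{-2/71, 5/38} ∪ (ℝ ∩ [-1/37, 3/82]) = {-2/71, 5/38} ∪ [-1/37, 3/82]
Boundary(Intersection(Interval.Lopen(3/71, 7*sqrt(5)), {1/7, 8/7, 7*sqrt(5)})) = {1/7, 8/7, 7*sqrt(5)}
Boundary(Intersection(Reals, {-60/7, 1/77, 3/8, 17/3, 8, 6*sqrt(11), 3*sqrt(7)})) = {-60/7, 1/77, 3/8, 17/3, 8, 6*sqrt(11), 3*sqrt(7)}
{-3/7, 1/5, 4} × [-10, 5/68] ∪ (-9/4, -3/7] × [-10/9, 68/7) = ({-3/7, 1/5, 4} × [-10, 5/68]) ∪ ((-9/4, -3/7] × [-10/9, 68/7))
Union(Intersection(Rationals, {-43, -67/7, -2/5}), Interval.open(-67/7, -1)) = Union({-43, -2/5}, Interval.Ropen(-67/7, -1))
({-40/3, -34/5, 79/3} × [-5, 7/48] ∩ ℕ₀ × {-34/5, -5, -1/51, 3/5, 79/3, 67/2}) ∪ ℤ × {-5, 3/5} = ℤ × {-5, 3/5}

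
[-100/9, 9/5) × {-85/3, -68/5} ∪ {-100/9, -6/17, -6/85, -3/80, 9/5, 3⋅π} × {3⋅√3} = ([-100/9, 9/5) × {-85/3, -68/5}) ∪ ({-100/9, -6/17, -6/85, -3/80, 9/5, 3⋅π} × {3⋅√3})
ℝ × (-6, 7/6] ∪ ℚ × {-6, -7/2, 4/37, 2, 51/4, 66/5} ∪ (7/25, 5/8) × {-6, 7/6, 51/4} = (ℝ × (-6, 7/6]) ∪ (ℚ × {-6, -7/2, 4/37, 2, 51/4, 66/5}) ∪ ((7/25, 5/8) × {-6, 7/6, 51/4})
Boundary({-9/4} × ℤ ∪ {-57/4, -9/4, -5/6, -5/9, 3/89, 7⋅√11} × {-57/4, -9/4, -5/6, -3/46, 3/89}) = ({-9/4} × ℤ) ∪ ({-57/4, -9/4, -5/6, -5/9, 3/89, 7⋅√11} × {-57/4, -9/4, -5/6, -3/46, 3/89})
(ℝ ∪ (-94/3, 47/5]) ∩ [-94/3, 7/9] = [-94/3, 7/9]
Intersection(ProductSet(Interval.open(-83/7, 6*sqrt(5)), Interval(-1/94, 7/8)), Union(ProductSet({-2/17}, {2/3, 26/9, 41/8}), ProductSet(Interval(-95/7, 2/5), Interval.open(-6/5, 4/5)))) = ProductSet(Interval.Lopen(-83/7, 2/5), Interval.Ropen(-1/94, 4/5))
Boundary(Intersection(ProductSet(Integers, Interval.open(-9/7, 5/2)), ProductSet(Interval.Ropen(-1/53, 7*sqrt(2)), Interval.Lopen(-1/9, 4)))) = ProductSet(Range(0, 10, 1), Interval(-1/9, 5/2))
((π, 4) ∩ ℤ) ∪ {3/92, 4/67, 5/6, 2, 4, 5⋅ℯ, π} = {3/92, 4/67, 5/6, 2, 4, 5⋅ℯ, π}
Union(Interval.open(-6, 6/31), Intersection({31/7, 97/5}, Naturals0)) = Interval.open(-6, 6/31)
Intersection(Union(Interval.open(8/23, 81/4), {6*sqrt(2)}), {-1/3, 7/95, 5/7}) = {5/7}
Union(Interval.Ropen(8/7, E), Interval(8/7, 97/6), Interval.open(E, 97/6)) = Interval(8/7, 97/6)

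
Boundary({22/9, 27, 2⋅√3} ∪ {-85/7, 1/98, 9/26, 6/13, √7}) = {-85/7, 1/98, 9/26, 6/13, 22/9, 27, 2⋅√3, √7}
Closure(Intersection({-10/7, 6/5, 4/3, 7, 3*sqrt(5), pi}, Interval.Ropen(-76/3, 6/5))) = {-10/7}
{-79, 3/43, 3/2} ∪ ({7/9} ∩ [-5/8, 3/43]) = {-79, 3/43, 3/2}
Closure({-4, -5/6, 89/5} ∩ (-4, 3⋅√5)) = {-5/6}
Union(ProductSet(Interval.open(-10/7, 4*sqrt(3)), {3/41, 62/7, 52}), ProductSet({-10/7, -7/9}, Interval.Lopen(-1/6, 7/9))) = Union(ProductSet({-10/7, -7/9}, Interval.Lopen(-1/6, 7/9)), ProductSet(Interval.open(-10/7, 4*sqrt(3)), {3/41, 62/7, 52}))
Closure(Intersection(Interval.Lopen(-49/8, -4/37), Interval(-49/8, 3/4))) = Interval(-49/8, -4/37)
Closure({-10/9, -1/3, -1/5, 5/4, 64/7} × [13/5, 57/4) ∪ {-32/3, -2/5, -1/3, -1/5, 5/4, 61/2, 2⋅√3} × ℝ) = ({-10/9, -1/3, -1/5, 5/4, 64/7} × [13/5, 57/4]) ∪ ({-32/3, -2/5, -1/3, -1/5, 5/4, 61/2, 2⋅√3} × ℝ)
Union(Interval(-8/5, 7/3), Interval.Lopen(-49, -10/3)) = Union(Interval.Lopen(-49, -10/3), Interval(-8/5, 7/3))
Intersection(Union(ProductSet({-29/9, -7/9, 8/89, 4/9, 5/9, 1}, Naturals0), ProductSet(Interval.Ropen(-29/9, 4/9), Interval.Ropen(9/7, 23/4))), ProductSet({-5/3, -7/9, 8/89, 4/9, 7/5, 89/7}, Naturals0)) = Union(ProductSet({-5/3, -7/9, 8/89}, Range(2, 6, 1)), ProductSet({-7/9, 8/89, 4/9}, Naturals0))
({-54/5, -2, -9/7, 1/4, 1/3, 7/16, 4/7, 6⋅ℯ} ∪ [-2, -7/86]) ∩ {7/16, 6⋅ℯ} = {7/16, 6⋅ℯ}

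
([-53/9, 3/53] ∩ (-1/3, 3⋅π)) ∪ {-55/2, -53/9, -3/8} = {-55/2, -53/9, -3/8} ∪ (-1/3, 3/53]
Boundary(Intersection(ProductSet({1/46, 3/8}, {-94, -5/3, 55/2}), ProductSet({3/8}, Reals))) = ProductSet({3/8}, {-94, -5/3, 55/2})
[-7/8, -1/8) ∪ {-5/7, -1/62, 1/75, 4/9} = [-7/8, -1/8) ∪ {-1/62, 1/75, 4/9}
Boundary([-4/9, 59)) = {-4/9, 59}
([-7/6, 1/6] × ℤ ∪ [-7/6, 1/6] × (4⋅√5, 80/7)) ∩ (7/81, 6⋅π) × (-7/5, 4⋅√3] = (7/81, 1/6] × {-1, 0, …, 6}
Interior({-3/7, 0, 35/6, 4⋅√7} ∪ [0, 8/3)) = (0, 8/3)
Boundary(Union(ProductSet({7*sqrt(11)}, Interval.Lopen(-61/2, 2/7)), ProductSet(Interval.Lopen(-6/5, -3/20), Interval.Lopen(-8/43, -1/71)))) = Union(ProductSet({7*sqrt(11)}, Interval(-61/2, 2/7)), ProductSet({-6/5, -3/20}, Interval(-8/43, -1/71)), ProductSet(Interval(-6/5, -3/20), {-8/43, -1/71}))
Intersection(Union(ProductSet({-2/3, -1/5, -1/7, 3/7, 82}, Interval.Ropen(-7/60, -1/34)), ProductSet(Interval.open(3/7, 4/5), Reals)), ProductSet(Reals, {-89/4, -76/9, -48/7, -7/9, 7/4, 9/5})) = ProductSet(Interval.open(3/7, 4/5), {-89/4, -76/9, -48/7, -7/9, 7/4, 9/5})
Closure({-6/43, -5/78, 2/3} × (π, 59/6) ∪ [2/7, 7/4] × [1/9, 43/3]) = ({-6/43, -5/78} × [π, 59/6]) ∪ ({-6/43, -5/78, 2/3} × (π, 59/6)) ∪ ([2/7, 7/4] × [1/9, 43/3])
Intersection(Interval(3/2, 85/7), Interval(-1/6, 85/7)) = Interval(3/2, 85/7)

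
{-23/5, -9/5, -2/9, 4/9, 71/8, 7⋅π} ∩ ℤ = ∅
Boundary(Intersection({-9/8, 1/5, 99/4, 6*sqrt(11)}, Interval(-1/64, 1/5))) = {1/5}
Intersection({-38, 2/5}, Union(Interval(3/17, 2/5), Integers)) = {-38, 2/5}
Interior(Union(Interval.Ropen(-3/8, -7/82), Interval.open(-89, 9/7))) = Interval.open(-89, 9/7)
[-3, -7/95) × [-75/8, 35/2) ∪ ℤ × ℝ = (ℤ × ℝ) ∪ ([-3, -7/95) × [-75/8, 35/2))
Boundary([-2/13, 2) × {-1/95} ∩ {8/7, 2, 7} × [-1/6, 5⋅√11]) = {8/7} × {-1/95}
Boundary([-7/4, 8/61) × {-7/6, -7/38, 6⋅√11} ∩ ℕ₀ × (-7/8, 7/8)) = {0} × {-7/38}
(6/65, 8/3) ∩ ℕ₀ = {1, 2}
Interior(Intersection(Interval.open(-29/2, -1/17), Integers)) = EmptySet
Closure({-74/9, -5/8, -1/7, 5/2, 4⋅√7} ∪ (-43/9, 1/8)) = {-74/9, 5/2, 4⋅√7} ∪ [-43/9, 1/8]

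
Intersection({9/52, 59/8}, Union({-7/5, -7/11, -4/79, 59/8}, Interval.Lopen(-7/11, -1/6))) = {59/8}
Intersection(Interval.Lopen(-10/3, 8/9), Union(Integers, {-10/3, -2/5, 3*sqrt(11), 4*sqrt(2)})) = Union({-2/5}, Range(-3, 1, 1))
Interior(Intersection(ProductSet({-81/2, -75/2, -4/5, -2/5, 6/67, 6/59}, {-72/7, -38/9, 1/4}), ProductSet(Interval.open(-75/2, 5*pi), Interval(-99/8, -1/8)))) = EmptySet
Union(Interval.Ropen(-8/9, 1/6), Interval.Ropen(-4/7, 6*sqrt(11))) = Interval.Ropen(-8/9, 6*sqrt(11))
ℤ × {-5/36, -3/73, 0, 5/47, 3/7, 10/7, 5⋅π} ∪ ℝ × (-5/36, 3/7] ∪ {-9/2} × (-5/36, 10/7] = (ℝ × (-5/36, 3/7]) ∪ ({-9/2} × (-5/36, 10/7]) ∪ (ℤ × {-5/36, -3/73, 0, 5/47, 3/7, 10/7, 5⋅π})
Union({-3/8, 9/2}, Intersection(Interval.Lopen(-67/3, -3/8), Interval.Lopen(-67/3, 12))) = Union({9/2}, Interval.Lopen(-67/3, -3/8))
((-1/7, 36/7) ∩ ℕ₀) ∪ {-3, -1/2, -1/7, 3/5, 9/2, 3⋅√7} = {-3, -1/2, -1/7, 3/5, 9/2, 3⋅√7} ∪ {0, 1, …, 5}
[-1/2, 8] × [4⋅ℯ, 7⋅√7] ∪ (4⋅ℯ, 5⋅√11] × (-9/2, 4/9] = ([-1/2, 8] × [4⋅ℯ, 7⋅√7]) ∪ ((4⋅ℯ, 5⋅√11] × (-9/2, 4/9])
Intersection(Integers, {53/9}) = EmptySet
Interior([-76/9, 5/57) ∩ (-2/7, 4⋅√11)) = (-2/7, 5/57)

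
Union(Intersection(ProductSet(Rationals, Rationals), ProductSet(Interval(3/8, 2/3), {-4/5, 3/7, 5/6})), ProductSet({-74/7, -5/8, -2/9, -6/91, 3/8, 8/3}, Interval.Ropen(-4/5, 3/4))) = Union(ProductSet({-74/7, -5/8, -2/9, -6/91, 3/8, 8/3}, Interval.Ropen(-4/5, 3/4)), ProductSet(Intersection(Interval(3/8, 2/3), Rationals), {-4/5, 3/7, 5/6}))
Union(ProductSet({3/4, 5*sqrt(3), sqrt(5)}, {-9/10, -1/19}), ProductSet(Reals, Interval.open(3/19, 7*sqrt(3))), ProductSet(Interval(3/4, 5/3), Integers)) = Union(ProductSet({3/4, 5*sqrt(3), sqrt(5)}, {-9/10, -1/19}), ProductSet(Interval(3/4, 5/3), Integers), ProductSet(Reals, Interval.open(3/19, 7*sqrt(3))))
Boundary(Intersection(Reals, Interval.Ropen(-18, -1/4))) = {-18, -1/4}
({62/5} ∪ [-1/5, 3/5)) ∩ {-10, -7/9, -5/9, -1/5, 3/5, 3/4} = {-1/5}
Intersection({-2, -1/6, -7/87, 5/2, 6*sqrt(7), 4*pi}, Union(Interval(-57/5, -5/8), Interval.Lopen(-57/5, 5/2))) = {-2, -1/6, -7/87, 5/2}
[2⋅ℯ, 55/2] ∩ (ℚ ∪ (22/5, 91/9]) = [2⋅ℯ, 91/9] ∪ (ℚ ∩ [2⋅ℯ, 55/2])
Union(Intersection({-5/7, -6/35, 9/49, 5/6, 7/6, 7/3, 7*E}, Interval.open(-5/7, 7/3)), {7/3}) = {-6/35, 9/49, 5/6, 7/6, 7/3}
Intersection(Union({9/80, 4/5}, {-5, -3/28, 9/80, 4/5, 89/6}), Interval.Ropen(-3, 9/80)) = {-3/28}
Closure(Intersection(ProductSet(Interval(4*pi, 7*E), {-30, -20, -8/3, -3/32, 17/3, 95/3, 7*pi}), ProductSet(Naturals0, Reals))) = ProductSet(Range(13, 20, 1), {-30, -20, -8/3, -3/32, 17/3, 95/3, 7*pi})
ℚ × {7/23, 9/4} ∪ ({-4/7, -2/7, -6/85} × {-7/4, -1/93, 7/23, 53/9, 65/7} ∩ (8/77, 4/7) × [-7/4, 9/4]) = ℚ × {7/23, 9/4}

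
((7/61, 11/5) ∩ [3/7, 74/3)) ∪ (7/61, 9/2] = (7/61, 9/2]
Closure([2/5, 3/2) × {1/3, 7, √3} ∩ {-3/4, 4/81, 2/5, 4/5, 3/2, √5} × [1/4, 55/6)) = {2/5, 4/5} × {1/3, 7, √3}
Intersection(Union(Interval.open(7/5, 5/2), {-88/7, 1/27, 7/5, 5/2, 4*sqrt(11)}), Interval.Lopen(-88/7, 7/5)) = {1/27, 7/5}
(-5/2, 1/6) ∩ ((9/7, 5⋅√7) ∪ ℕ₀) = {0}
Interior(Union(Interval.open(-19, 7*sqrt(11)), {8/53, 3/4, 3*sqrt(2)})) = Interval.open(-19, 7*sqrt(11))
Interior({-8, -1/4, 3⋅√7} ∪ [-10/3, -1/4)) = (-10/3, -1/4)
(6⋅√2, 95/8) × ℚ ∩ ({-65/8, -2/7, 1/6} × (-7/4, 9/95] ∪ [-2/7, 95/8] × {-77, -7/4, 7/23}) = (6⋅√2, 95/8) × {-77, -7/4, 7/23}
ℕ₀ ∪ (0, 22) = ℕ₀ ∪ [0, 22]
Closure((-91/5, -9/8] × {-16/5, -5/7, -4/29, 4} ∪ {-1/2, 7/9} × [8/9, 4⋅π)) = ({-1/2, 7/9} × [8/9, 4⋅π]) ∪ ([-91/5, -9/8] × {-16/5, -5/7, -4/29, 4})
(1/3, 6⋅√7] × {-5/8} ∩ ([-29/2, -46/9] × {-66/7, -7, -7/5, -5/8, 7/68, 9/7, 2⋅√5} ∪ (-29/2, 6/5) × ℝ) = (1/3, 6/5) × {-5/8}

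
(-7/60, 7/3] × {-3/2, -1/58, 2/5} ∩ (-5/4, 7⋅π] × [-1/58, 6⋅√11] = (-7/60, 7/3] × {-1/58, 2/5}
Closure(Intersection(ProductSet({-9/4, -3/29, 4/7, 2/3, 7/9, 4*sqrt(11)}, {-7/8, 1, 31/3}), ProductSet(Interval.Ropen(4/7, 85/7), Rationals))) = ProductSet({4/7, 2/3, 7/9}, {-7/8, 1, 31/3})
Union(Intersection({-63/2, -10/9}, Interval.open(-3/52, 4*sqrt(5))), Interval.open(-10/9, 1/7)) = Interval.open(-10/9, 1/7)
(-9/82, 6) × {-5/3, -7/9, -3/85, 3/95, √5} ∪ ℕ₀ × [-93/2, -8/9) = (ℕ₀ × [-93/2, -8/9)) ∪ ((-9/82, 6) × {-5/3, -7/9, -3/85, 3/95, √5})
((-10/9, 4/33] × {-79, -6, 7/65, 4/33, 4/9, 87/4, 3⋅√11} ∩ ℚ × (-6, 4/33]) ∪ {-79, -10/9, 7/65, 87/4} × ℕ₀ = ({-79, -10/9, 7/65, 87/4} × ℕ₀) ∪ ((ℚ ∩ (-10/9, 4/33]) × {7/65, 4/33})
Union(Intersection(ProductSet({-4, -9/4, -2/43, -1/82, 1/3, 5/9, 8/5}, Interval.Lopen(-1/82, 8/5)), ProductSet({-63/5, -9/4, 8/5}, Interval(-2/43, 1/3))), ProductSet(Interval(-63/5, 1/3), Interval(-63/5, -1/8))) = Union(ProductSet({-9/4, 8/5}, Interval.Lopen(-1/82, 1/3)), ProductSet(Interval(-63/5, 1/3), Interval(-63/5, -1/8)))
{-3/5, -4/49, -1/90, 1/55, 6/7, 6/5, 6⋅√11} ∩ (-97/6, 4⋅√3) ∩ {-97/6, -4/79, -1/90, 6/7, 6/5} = {-1/90, 6/7, 6/5}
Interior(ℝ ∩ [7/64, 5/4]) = (7/64, 5/4)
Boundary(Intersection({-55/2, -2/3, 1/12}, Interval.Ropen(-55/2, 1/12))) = {-55/2, -2/3}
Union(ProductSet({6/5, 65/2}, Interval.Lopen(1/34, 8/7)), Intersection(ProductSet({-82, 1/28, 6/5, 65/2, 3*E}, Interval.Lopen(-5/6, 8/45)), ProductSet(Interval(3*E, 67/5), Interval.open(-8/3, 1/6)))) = Union(ProductSet({3*E}, Interval.open(-5/6, 1/6)), ProductSet({6/5, 65/2}, Interval.Lopen(1/34, 8/7)))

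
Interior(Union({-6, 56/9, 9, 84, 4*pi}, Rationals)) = EmptySet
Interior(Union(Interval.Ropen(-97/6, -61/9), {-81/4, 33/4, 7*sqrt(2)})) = Interval.open(-97/6, -61/9)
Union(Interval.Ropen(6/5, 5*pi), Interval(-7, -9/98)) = Union(Interval(-7, -9/98), Interval.Ropen(6/5, 5*pi))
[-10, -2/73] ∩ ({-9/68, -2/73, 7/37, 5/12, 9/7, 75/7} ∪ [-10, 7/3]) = [-10, -2/73]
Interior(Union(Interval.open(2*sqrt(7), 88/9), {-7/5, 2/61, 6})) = Interval.open(2*sqrt(7), 88/9)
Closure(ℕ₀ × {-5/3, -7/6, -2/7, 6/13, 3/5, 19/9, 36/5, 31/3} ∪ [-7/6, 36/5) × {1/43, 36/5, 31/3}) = ([-7/6, 36/5] × {1/43, 36/5, 31/3}) ∪ (ℕ₀ × {-5/3, -7/6, -2/7, 6/13, 3/5, 19/9, 36/5, 31/3})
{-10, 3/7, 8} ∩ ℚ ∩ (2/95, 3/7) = ∅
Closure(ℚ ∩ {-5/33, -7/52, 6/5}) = {-5/33, -7/52, 6/5}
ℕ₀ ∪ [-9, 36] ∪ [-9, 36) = [-9, 36] ∪ ℕ₀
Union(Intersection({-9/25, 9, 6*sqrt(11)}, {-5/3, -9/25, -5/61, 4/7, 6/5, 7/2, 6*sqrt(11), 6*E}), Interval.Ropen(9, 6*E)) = Union({-9/25, 6*sqrt(11)}, Interval.Ropen(9, 6*E))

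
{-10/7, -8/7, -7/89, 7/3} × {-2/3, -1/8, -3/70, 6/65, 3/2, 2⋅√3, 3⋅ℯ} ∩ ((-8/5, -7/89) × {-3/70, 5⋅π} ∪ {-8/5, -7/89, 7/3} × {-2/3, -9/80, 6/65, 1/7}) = ({-10/7, -8/7} × {-3/70}) ∪ ({-7/89, 7/3} × {-2/3, 6/65})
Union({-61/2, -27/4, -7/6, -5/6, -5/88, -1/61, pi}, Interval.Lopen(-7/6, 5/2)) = Union({-61/2, -27/4, pi}, Interval(-7/6, 5/2))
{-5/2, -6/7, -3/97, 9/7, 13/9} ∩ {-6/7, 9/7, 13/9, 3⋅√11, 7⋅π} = {-6/7, 9/7, 13/9}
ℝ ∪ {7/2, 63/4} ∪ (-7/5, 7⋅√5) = (-∞, ∞)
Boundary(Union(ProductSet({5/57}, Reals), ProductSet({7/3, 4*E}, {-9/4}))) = Union(ProductSet({5/57}, Reals), ProductSet({7/3, 4*E}, {-9/4}))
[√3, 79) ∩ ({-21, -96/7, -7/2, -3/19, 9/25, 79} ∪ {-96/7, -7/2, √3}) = {√3}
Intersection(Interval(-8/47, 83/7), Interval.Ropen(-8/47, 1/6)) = Interval.Ropen(-8/47, 1/6)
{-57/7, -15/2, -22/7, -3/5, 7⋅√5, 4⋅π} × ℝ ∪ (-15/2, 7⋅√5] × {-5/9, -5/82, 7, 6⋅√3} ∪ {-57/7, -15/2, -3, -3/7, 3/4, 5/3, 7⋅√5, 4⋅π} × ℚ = ({-57/7, -15/2, -22/7, -3/5, 7⋅√5, 4⋅π} × ℝ) ∪ ({-57/7, -15/2, -3, -3/7, 3/4, 5/3, 7⋅√5, 4⋅π} × ℚ) ∪ ((-15/2, 7⋅√5] × {-5/9, -5/82, 7, 6⋅√3})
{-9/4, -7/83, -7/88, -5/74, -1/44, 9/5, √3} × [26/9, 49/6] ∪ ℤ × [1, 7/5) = (ℤ × [1, 7/5)) ∪ ({-9/4, -7/83, -7/88, -5/74, -1/44, 9/5, √3} × [26/9, 49/6])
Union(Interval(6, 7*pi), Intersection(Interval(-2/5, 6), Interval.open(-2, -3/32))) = Union(Interval.Ropen(-2/5, -3/32), Interval(6, 7*pi))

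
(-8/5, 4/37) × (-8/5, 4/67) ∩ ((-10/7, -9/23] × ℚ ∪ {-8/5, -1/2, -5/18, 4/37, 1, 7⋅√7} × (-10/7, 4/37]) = ({-1/2, -5/18} × (-10/7, 4/67)) ∪ ((-10/7, -9/23] × (ℚ ∩ (-8/5, 4/67)))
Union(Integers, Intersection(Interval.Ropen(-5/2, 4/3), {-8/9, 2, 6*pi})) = Union({-8/9}, Integers)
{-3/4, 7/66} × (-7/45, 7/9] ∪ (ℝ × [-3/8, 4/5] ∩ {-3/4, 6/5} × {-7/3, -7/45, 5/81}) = ({-3/4, 6/5} × {-7/45, 5/81}) ∪ ({-3/4, 7/66} × (-7/45, 7/9])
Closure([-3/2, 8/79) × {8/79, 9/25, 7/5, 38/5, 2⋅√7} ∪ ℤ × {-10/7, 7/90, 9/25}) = (ℤ × {-10/7, 7/90, 9/25}) ∪ ([-3/2, 8/79] × {8/79, 9/25, 7/5, 38/5, 2⋅√7})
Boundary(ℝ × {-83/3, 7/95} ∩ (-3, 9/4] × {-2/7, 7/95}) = [-3, 9/4] × {7/95}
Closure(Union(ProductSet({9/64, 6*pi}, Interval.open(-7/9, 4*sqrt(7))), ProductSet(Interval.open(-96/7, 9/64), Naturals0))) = Union(ProductSet({9/64, 6*pi}, Interval(-7/9, 4*sqrt(7))), ProductSet(Interval(-96/7, 9/64), Naturals0))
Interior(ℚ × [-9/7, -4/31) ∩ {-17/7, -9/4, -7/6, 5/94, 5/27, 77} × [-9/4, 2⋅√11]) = ∅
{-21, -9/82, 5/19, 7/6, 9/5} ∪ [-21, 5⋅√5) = [-21, 5⋅√5)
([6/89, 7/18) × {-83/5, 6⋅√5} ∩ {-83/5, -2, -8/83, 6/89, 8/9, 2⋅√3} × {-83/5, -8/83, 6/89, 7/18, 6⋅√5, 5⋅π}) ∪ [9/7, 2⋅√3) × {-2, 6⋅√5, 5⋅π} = ({6/89} × {-83/5, 6⋅√5}) ∪ ([9/7, 2⋅√3) × {-2, 6⋅√5, 5⋅π})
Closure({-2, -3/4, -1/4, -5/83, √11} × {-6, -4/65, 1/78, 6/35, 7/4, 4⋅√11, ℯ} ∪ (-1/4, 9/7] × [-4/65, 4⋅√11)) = ({-1/4, 9/7} × [-4/65, 4⋅√11]) ∪ ([-1/4, 9/7] × {-4/65, 4⋅√11}) ∪ ((-1/4, 9/7] × [-4/65, 4⋅√11)) ∪ ({-2, -3/4, -1/4, -5/83, √11} × {-6, -4/65, 1/78, 6/35, 7/4, 4⋅√11, ℯ})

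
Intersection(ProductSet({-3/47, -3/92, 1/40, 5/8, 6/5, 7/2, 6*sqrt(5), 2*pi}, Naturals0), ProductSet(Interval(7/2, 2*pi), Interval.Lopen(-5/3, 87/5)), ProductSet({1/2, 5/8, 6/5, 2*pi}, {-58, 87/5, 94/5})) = EmptySet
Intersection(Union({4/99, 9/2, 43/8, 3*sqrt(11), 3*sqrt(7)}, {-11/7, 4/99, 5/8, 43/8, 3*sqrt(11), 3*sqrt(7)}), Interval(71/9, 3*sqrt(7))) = {3*sqrt(7)}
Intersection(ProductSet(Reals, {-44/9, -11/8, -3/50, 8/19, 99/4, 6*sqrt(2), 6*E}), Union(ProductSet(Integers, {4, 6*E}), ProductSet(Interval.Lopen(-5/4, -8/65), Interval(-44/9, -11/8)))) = Union(ProductSet(Integers, {6*E}), ProductSet(Interval.Lopen(-5/4, -8/65), {-44/9, -11/8}))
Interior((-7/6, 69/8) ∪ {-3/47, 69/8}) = (-7/6, 69/8)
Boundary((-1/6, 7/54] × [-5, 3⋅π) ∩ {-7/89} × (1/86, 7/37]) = {-7/89} × [1/86, 7/37]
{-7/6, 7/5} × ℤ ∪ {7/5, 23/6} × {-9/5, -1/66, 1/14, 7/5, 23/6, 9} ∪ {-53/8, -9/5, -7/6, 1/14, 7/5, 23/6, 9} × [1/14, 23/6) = ({-7/6, 7/5} × ℤ) ∪ ({7/5, 23/6} × {-9/5, -1/66, 1/14, 7/5, 23/6, 9}) ∪ ({-53/8, -9/5, -7/6, 1/14, 7/5, 23/6, 9} × [1/14, 23/6))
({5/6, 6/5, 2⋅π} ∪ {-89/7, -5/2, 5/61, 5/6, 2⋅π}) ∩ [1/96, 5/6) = {5/61}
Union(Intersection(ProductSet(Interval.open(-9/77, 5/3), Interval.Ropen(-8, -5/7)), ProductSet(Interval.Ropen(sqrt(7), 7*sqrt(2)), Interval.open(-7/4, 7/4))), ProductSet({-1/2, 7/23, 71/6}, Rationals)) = ProductSet({-1/2, 7/23, 71/6}, Rationals)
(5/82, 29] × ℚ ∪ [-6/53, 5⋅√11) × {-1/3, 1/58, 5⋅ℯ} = ((5/82, 29] × ℚ) ∪ ([-6/53, 5⋅√11) × {-1/3, 1/58, 5⋅ℯ})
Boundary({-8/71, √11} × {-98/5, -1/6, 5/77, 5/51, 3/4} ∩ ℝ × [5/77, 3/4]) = {-8/71, √11} × {5/77, 5/51, 3/4}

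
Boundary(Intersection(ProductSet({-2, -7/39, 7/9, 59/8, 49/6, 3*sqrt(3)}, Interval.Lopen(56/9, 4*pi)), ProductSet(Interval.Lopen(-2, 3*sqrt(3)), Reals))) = ProductSet({-7/39, 7/9, 3*sqrt(3)}, Interval(56/9, 4*pi))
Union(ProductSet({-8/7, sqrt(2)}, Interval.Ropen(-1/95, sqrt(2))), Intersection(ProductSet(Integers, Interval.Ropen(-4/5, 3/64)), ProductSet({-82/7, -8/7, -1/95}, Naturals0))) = ProductSet({-8/7, sqrt(2)}, Interval.Ropen(-1/95, sqrt(2)))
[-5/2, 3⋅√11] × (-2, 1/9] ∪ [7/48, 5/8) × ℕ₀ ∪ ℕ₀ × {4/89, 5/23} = (ℕ₀ × {4/89, 5/23}) ∪ ([7/48, 5/8) × ℕ₀) ∪ ([-5/2, 3⋅√11] × (-2, 1/9])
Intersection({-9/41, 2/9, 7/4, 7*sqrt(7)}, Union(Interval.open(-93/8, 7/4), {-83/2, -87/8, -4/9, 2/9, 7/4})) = {-9/41, 2/9, 7/4}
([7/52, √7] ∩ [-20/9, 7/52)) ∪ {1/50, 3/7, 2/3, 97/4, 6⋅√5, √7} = {1/50, 3/7, 2/3, 97/4, 6⋅√5, √7}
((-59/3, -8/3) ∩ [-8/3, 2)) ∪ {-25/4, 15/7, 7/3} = {-25/4, 15/7, 7/3}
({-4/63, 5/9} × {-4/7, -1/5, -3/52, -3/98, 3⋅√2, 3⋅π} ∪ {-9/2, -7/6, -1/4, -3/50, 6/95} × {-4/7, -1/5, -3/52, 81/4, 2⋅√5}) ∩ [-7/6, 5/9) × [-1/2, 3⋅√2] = ({-7/6, -1/4, -3/50, 6/95} × {-1/5, -3/52}) ∪ ({-4/63} × {-1/5, -3/52, -3/98, 3⋅√2})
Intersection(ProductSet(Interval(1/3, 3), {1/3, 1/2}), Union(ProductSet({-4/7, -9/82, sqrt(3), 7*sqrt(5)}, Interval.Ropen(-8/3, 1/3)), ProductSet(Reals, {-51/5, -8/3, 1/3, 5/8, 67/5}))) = ProductSet(Interval(1/3, 3), {1/3})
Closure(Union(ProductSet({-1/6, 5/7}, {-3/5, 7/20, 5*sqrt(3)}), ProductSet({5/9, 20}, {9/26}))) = Union(ProductSet({-1/6, 5/7}, {-3/5, 7/20, 5*sqrt(3)}), ProductSet({5/9, 20}, {9/26}))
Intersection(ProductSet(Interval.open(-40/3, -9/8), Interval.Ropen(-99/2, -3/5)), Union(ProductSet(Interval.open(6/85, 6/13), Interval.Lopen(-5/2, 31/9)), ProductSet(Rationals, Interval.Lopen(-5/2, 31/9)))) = ProductSet(Intersection(Interval.open(-40/3, -9/8), Rationals), Interval.open(-5/2, -3/5))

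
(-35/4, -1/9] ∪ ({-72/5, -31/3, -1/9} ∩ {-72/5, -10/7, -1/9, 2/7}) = {-72/5} ∪ (-35/4, -1/9]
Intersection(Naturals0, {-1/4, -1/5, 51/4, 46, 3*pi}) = {46}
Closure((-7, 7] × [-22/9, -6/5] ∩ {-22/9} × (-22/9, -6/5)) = {-22/9} × [-22/9, -6/5]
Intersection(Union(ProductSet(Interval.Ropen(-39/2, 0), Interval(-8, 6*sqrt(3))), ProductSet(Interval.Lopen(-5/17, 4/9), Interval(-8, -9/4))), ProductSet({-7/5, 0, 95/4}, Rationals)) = Union(ProductSet({-7/5}, Intersection(Interval(-8, 6*sqrt(3)), Rationals)), ProductSet({0}, Intersection(Interval(-8, -9/4), Rationals)))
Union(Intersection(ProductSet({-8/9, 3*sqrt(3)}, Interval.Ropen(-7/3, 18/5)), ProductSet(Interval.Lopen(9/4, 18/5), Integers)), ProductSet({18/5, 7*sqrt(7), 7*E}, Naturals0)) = ProductSet({18/5, 7*sqrt(7), 7*E}, Naturals0)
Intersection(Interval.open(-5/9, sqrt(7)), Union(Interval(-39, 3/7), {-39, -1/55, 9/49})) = Interval.Lopen(-5/9, 3/7)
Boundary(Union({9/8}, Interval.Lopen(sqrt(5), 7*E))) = {9/8, sqrt(5), 7*E}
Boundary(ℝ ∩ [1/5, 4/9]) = {1/5, 4/9}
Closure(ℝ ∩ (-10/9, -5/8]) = [-10/9, -5/8]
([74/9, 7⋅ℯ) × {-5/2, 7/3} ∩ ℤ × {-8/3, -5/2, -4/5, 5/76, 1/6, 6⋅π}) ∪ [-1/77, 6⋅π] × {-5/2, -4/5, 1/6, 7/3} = ({9, 10, …, 19} × {-5/2}) ∪ ([-1/77, 6⋅π] × {-5/2, -4/5, 1/6, 7/3})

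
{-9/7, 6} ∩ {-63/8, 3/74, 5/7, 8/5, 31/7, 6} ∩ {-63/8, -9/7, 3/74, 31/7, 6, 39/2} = {6}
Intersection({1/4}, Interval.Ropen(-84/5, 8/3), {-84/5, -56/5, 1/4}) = {1/4}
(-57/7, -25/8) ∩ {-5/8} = ∅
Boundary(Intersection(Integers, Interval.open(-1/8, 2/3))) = Range(0, 1, 1)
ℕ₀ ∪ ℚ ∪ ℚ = ℚ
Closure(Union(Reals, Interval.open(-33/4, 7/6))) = Interval(-oo, oo)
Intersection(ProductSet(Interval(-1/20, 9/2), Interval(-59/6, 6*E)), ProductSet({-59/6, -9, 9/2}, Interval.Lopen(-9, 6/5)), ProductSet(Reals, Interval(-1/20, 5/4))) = ProductSet({9/2}, Interval(-1/20, 6/5))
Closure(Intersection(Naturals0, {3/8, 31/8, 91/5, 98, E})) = {98}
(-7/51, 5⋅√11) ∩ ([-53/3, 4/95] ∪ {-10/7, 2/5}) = (-7/51, 4/95] ∪ {2/5}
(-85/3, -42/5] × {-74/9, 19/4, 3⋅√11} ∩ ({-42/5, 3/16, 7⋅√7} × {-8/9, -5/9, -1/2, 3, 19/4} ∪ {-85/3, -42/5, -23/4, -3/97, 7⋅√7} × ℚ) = {-42/5} × {-74/9, 19/4}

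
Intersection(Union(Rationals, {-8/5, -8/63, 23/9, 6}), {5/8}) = {5/8}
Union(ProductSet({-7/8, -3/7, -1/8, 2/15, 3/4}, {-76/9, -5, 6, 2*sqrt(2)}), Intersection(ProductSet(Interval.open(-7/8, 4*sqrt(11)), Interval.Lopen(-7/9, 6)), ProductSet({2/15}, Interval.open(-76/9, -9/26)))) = Union(ProductSet({2/15}, Interval.open(-7/9, -9/26)), ProductSet({-7/8, -3/7, -1/8, 2/15, 3/4}, {-76/9, -5, 6, 2*sqrt(2)}))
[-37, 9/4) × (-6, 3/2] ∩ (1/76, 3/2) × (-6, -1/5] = (1/76, 3/2) × (-6, -1/5]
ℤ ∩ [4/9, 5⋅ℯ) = {1, 2, …, 13}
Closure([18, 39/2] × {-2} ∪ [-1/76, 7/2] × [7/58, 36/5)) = ([18, 39/2] × {-2}) ∪ ([-1/76, 7/2] × [7/58, 36/5])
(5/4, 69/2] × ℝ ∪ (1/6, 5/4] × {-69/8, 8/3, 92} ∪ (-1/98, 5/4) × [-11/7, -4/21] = ((5/4, 69/2] × ℝ) ∪ ((1/6, 5/4] × {-69/8, 8/3, 92}) ∪ ((-1/98, 5/4) × [-11/7, -4/21])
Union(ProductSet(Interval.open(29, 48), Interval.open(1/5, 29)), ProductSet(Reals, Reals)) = ProductSet(Reals, Reals)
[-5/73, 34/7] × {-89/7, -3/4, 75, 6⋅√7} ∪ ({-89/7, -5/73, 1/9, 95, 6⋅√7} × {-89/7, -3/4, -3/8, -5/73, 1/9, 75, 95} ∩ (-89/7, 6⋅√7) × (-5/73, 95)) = ({-5/73, 1/9} × {1/9, 75}) ∪ ([-5/73, 34/7] × {-89/7, -3/4, 75, 6⋅√7})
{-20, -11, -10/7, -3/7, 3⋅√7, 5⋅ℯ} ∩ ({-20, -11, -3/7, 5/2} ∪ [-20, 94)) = {-20, -11, -10/7, -3/7, 3⋅√7, 5⋅ℯ}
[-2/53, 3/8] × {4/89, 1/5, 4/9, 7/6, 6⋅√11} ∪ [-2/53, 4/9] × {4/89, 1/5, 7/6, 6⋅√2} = ([-2/53, 4/9] × {4/89, 1/5, 7/6, 6⋅√2}) ∪ ([-2/53, 3/8] × {4/89, 1/5, 4/9, 7/6, 6⋅√11})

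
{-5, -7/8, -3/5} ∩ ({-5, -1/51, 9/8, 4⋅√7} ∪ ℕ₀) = {-5}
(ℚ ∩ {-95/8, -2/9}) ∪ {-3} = {-95/8, -3, -2/9}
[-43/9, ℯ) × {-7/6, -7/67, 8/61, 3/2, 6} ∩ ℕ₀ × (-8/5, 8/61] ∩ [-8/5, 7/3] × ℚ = {0, 1, 2} × {-7/6, -7/67, 8/61}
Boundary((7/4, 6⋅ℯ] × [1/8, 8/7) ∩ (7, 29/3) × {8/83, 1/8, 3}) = [7, 29/3] × {1/8}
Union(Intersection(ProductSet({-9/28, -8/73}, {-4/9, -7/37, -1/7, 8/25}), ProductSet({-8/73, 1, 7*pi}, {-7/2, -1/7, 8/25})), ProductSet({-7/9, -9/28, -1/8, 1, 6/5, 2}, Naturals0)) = Union(ProductSet({-8/73}, {-1/7, 8/25}), ProductSet({-7/9, -9/28, -1/8, 1, 6/5, 2}, Naturals0))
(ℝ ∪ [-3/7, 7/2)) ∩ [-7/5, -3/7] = [-7/5, -3/7]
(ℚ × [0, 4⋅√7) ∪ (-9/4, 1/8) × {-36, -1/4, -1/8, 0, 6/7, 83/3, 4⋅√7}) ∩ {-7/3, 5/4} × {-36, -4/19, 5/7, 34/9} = {-7/3, 5/4} × {5/7, 34/9}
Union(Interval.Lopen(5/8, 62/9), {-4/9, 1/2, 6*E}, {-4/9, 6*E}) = Union({-4/9, 1/2, 6*E}, Interval.Lopen(5/8, 62/9))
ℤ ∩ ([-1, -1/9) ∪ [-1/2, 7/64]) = {-1, 0}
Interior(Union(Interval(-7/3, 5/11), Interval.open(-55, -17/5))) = Union(Interval.open(-55, -17/5), Interval.open(-7/3, 5/11))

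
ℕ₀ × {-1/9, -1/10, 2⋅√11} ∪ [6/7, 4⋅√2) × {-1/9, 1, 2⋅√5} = (ℕ₀ × {-1/9, -1/10, 2⋅√11}) ∪ ([6/7, 4⋅√2) × {-1/9, 1, 2⋅√5})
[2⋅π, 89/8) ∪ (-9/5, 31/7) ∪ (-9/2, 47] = (-9/2, 47]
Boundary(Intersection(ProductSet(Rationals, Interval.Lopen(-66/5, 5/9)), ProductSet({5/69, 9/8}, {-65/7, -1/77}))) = ProductSet({5/69, 9/8}, {-65/7, -1/77})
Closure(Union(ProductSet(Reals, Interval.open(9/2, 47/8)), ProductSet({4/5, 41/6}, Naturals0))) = Union(ProductSet({4/5, 41/6}, Union(Complement(Naturals0, Interval.open(9/2, 47/8)), Naturals0)), ProductSet(Reals, Interval(9/2, 47/8)))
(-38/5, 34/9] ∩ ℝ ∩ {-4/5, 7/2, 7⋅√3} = {-4/5, 7/2}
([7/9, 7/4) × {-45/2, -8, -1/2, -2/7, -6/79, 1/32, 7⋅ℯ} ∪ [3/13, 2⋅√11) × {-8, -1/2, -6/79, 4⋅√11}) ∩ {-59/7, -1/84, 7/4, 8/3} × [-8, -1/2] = {7/4, 8/3} × {-8, -1/2}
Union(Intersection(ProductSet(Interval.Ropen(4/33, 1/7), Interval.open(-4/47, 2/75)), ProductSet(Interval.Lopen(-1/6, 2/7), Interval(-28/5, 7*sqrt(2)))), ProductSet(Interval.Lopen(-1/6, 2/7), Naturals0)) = Union(ProductSet(Interval.Lopen(-1/6, 2/7), Naturals0), ProductSet(Interval.Ropen(4/33, 1/7), Interval.open(-4/47, 2/75)))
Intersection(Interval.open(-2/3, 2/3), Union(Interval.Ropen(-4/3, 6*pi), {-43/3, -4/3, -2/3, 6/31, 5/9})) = Interval.open(-2/3, 2/3)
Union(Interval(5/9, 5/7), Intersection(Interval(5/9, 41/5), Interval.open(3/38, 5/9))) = Interval(5/9, 5/7)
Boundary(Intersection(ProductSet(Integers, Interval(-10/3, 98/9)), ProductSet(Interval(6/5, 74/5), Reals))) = ProductSet(Range(2, 15, 1), Interval(-10/3, 98/9))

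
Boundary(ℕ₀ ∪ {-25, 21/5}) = {-25, 21/5} ∪ ℕ₀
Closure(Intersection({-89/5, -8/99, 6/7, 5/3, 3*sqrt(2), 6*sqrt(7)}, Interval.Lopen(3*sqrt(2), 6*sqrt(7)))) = {6*sqrt(7)}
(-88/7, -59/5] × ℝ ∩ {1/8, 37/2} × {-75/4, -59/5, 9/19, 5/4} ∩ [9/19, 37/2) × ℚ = ∅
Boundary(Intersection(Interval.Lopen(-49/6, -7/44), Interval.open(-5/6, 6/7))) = {-5/6, -7/44}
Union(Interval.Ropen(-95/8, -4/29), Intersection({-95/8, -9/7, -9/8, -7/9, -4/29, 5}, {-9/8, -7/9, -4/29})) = Interval(-95/8, -4/29)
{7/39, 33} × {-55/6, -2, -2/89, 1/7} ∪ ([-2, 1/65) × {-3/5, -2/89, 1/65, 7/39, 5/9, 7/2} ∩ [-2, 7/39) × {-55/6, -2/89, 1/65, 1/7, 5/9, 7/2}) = ({7/39, 33} × {-55/6, -2, -2/89, 1/7}) ∪ ([-2, 1/65) × {-2/89, 1/65, 5/9, 7/2})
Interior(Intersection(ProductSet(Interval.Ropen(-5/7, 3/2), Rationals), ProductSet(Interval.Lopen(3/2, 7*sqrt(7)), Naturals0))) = EmptySet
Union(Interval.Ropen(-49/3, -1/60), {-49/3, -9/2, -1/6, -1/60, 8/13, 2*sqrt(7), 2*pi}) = Union({8/13, 2*sqrt(7), 2*pi}, Interval(-49/3, -1/60))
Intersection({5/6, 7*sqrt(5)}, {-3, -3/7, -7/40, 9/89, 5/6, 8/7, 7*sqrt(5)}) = {5/6, 7*sqrt(5)}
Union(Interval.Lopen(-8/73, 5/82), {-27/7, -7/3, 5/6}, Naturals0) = Union({-27/7, -7/3, 5/6}, Interval.Lopen(-8/73, 5/82), Naturals0)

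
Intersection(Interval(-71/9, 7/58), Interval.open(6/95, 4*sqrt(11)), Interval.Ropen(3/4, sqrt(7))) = EmptySet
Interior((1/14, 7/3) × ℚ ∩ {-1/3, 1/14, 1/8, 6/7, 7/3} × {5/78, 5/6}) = ∅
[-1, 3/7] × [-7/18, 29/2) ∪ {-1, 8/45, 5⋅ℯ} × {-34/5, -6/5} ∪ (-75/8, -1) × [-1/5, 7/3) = ({-1, 8/45, 5⋅ℯ} × {-34/5, -6/5}) ∪ ((-75/8, -1) × [-1/5, 7/3)) ∪ ([-1, 3/7] × [-7/18, 29/2))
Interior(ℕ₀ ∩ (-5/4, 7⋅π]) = ∅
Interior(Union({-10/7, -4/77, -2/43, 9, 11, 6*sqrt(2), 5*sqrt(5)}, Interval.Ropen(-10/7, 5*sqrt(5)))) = Interval.open(-10/7, 5*sqrt(5))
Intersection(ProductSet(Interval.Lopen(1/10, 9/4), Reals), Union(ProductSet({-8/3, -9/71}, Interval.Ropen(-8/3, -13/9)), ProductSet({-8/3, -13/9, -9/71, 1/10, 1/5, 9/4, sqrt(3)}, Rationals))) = ProductSet({1/5, 9/4, sqrt(3)}, Rationals)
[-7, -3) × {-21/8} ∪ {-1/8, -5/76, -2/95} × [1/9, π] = ([-7, -3) × {-21/8}) ∪ ({-1/8, -5/76, -2/95} × [1/9, π])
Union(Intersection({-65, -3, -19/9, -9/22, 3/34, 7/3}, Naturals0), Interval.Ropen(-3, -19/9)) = Interval.Ropen(-3, -19/9)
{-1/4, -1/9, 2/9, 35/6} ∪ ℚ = ℚ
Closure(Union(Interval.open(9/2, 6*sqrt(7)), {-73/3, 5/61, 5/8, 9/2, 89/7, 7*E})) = Union({-73/3, 5/61, 5/8, 7*E}, Interval(9/2, 6*sqrt(7)))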